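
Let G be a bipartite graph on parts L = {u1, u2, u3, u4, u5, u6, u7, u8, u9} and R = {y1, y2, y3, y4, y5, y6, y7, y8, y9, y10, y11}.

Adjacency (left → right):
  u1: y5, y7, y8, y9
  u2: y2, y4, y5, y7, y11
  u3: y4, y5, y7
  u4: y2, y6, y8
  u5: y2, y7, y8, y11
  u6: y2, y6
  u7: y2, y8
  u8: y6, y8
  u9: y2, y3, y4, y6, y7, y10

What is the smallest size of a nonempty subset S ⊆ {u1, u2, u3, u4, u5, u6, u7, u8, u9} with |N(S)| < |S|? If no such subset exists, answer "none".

Take S = {u4, u6, u7, u8}. Its neighbourhood is {y2, y6, y8}, so |N(S)| = 3 < |S| = 4.
Every subset of size less than 4 has at least as many neighbours as members, so 4 is the minimum.

4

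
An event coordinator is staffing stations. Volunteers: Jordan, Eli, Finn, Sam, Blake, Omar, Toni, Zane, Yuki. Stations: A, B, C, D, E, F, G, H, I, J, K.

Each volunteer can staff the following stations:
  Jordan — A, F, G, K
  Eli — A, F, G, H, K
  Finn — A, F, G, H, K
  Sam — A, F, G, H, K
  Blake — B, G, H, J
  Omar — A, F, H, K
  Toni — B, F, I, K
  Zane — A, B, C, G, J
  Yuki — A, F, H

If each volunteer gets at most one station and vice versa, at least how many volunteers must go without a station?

One maximum matching: Jordan-K, Eli-H, Finn-G, Sam-A, Blake-B, Omar-F, Toni-I, Zane-J.
The set {Jordan, Eli, Finn, Sam, Omar, Yuki} has only 5 neighbours ({A, F, G, H, K}), so by Hall's theorem at most 8 of the 9 volunteers can be matched.
That matches 8 of the 9, leaving 1 unmatched; no matching can do better.

1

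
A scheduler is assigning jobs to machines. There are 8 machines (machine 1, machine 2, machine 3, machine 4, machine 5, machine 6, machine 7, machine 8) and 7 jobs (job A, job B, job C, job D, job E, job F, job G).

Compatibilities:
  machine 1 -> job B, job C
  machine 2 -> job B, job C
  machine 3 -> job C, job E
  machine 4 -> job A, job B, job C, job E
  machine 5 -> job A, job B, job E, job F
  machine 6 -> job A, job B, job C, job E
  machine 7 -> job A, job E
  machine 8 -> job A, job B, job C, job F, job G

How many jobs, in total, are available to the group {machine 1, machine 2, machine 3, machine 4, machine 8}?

The union of neighbours of {machine 1, machine 2, machine 3, machine 4, machine 8} is {job A, job B, job C, job E, job F, job G}, which has 6 elements.
Since |N(S)| = 6 ≥ |S| = 5, Hall's condition holds for this subset.

6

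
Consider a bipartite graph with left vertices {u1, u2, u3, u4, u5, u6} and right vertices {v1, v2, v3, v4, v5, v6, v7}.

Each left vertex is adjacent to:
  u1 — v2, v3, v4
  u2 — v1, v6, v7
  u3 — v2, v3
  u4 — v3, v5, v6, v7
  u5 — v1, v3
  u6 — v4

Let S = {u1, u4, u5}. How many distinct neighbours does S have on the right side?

The union of neighbours of {u1, u4, u5} is {v1, v2, v3, v4, v5, v6, v7}, which has 7 elements.
Since |N(S)| = 7 ≥ |S| = 3, Hall's condition holds for this subset.

7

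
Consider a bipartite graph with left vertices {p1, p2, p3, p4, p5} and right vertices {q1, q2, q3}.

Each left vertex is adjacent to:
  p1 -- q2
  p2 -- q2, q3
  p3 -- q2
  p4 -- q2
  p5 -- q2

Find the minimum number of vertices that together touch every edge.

The 2 edges p1–q2, p2–q3 form a matching, so any vertex cover needs at least 2 vertices (one per matched edge).
Conversely {p2, q2} meets every edge and has exactly 2 vertices, so 2 is optimal.

2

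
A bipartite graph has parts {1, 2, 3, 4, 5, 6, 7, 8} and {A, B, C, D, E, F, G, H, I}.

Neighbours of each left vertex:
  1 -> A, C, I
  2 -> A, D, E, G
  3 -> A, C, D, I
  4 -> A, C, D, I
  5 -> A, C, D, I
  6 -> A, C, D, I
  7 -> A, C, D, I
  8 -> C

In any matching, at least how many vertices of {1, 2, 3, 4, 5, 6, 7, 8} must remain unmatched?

A valid assignment of size 5: 1→A, 2→E, 3→D, 4→C, 5→I.
The set {1, 3, 4, 5, 6, 7, 8} has only 4 neighbours ({A, C, D, I}), so by Hall's theorem at most 5 of the 8 left vertices can be matched.
That matches 5 of the 8, leaving 3 unmatched; no matching can do better.

3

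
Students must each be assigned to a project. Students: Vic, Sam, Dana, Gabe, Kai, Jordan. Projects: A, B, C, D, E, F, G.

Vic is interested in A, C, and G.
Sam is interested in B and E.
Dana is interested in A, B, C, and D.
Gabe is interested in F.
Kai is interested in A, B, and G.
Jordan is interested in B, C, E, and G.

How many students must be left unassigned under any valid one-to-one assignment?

One maximum matching: Vic–C, Sam–E, Dana–D, Gabe–F, Kai–G, Jordan–B.
All 6 students are matched, so no larger matching exists.
That matches 6 of the 6, leaving 0 unmatched; no matching can do better.

0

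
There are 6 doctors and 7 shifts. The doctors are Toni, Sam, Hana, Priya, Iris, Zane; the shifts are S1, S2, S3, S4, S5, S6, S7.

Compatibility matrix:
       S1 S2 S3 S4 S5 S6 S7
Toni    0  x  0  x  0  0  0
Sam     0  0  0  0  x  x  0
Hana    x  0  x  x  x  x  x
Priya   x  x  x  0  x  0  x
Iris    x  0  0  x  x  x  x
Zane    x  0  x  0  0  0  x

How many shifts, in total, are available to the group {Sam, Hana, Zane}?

The union of neighbours of {Sam, Hana, Zane} is {S1, S3, S4, S5, S6, S7}, which has 6 elements.
Since |N(S)| = 6 ≥ |S| = 3, Hall's condition holds for this subset.

6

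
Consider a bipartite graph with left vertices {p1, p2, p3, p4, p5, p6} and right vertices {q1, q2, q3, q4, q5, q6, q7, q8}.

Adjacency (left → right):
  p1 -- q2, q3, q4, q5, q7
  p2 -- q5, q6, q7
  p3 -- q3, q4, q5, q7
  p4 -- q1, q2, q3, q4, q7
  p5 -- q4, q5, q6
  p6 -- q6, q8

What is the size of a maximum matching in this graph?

6

A valid assignment of size 6: p1→q3, p2→q5, p3→q7, p4→q4, p5→q6, p6→q8.
This saturates every left vertex, so 6 is the maximum.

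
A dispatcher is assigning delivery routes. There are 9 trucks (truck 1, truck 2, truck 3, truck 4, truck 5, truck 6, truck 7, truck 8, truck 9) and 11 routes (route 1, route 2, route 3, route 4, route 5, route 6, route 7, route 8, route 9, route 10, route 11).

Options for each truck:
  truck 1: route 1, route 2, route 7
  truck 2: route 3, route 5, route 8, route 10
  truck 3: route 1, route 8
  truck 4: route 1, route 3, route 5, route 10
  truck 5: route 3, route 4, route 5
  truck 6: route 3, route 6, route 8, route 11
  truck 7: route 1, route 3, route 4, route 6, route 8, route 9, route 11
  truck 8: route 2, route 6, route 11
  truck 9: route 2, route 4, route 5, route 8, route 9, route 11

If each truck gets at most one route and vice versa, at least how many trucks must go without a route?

0

A valid assignment of size 9: truck 1→route 7, truck 2→route 10, truck 3→route 8, truck 4→route 1, truck 5→route 5, truck 6→route 6, truck 7→route 3, truck 8→route 2, truck 9→route 4.
All 9 trucks are matched, so no larger matching exists.
That matches 9 of the 9, leaving 0 unmatched; no matching can do better.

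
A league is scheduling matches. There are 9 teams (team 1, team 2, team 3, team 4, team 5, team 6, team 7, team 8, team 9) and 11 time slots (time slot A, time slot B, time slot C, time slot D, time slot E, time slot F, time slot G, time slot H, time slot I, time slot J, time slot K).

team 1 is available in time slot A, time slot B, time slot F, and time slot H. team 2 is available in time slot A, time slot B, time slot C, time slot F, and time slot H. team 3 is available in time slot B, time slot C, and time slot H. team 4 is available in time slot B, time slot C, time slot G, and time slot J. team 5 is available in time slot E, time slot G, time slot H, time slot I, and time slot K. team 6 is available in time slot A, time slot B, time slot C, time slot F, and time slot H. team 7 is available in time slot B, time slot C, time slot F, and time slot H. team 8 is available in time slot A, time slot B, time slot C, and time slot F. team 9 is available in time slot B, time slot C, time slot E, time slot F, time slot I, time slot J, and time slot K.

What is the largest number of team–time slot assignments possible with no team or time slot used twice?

8

A valid assignment of size 8: team 1-time slot H, team 2-time slot C, team 3-time slot B, team 4-time slot G, team 5-time slot E, team 6-time slot A, team 7-time slot F, team 9-time slot J.
The set {team 1, team 2, team 3, team 6, team 7, team 8} has only 5 neighbours ({time slot A, time slot B, time slot C, time slot F, time slot H}), so by Hall's theorem at most 8 of the 9 teams can be matched.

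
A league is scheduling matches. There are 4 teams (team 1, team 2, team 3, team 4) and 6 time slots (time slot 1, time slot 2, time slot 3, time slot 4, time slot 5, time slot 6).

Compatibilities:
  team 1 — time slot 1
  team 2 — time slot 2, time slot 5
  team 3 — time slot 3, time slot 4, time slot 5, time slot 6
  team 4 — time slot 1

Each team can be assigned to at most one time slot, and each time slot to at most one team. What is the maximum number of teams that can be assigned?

A valid assignment of size 3: team 1-time slot 1, team 2-time slot 2, team 3-time slot 4.
The set {team 1, team 4} has only 1 neighbour ({time slot 1}), so by Hall's theorem at most 3 of the 4 teams can be matched.

3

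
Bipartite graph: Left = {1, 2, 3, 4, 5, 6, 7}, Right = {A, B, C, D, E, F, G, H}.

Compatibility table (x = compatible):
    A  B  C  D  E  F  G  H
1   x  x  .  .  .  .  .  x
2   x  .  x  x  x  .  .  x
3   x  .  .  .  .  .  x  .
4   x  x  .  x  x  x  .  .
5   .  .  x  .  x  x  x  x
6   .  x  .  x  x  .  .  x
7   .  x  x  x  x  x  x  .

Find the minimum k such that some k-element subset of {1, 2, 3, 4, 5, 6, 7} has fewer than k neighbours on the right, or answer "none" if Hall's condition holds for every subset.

A matching saturating every left vertex exists, for instance 1→B, 2→E, 3→A, 4→F, 5→H, 6→D, 7→G.
By Hall's marriage theorem, this means |N(S)| ≥ |S| for every subset S, so no violating subset exists.

none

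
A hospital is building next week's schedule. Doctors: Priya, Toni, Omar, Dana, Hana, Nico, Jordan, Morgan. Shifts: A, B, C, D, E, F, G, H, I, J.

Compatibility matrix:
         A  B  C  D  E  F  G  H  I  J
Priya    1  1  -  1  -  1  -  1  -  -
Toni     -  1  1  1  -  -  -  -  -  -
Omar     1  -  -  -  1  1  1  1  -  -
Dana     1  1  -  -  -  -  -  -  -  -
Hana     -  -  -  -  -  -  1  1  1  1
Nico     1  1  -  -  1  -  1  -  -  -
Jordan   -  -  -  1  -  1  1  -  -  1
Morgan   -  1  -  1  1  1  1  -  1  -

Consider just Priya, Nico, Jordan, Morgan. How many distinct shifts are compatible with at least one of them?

The union of neighbours of {Priya, Nico, Jordan, Morgan} is {A, B, D, E, F, G, H, I, J}, which has 9 elements.
Since |N(S)| = 9 ≥ |S| = 4, Hall's condition holds for this subset.

9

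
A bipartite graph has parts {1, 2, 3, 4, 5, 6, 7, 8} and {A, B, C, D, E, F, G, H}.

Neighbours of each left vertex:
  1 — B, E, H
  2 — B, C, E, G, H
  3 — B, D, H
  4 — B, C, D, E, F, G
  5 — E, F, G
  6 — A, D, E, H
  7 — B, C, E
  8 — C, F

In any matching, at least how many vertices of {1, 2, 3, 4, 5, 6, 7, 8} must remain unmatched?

0

One maximum matching: 1-B, 2-H, 3-D, 4-G, 5-E, 6-A, 7-C, 8-F.
All 8 left vertices are matched, so no larger matching exists.
That matches 8 of the 8, leaving 0 unmatched; no matching can do better.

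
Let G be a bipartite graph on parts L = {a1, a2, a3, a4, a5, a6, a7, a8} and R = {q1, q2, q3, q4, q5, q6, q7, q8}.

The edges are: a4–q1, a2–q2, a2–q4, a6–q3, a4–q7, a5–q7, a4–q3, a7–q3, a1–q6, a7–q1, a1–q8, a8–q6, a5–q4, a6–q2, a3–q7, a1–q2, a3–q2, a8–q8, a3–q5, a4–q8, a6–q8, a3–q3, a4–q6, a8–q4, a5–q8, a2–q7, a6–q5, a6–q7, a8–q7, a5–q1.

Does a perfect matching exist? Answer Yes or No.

Yes

A valid assignment of size 8: a1→q2, a2→q4, a3→q5, a4→q7, a5→q1, a6→q8, a7→q3, a8→q6.
Every left vertex is matched, so this is a perfect matching.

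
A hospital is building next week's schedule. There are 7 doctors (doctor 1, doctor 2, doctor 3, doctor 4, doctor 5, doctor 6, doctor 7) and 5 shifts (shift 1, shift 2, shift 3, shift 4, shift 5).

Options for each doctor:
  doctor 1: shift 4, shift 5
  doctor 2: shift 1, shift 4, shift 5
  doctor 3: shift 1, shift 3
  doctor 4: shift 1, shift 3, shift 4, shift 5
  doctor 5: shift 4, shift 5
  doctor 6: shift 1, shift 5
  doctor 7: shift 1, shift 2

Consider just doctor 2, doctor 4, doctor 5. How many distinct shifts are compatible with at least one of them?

4

The union of neighbours of {doctor 2, doctor 4, doctor 5} is {shift 1, shift 3, shift 4, shift 5}, which has 4 elements.
Since |N(S)| = 4 ≥ |S| = 3, Hall's condition holds for this subset.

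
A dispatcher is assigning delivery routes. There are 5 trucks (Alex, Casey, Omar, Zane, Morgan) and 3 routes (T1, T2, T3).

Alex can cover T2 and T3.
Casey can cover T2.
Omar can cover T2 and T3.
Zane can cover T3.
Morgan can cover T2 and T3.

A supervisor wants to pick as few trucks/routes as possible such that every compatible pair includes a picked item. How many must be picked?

2

A maximum matching has 2 edges (e.g. Alex–T3, Casey–T2).
By König's theorem the minimum vertex cover has the same size. One such cover is {T2, T3}.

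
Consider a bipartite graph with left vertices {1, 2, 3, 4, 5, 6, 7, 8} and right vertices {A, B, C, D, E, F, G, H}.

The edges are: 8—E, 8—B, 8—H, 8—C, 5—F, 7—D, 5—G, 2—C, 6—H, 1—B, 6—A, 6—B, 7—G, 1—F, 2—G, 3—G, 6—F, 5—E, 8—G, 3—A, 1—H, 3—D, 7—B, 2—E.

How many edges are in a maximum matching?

7

For example, pair 1→H, 2→C, 3→D, 5→E, 6→F, 7→B, 8→G.
The set {4} has only 0 neighbours (∅), so by Hall's theorem at most 7 of the 8 left vertices can be matched.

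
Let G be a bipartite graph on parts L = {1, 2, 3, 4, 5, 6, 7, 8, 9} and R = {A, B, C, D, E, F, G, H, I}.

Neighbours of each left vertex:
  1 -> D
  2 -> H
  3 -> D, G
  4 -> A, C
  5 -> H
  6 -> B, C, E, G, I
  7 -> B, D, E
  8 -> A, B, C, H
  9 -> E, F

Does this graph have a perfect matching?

The set {2, 5} has only 1 neighbour ({H}), so by Hall's theorem at most 8 of the 9 left vertices can be matched.
Hence no matching covers every left vertex.

No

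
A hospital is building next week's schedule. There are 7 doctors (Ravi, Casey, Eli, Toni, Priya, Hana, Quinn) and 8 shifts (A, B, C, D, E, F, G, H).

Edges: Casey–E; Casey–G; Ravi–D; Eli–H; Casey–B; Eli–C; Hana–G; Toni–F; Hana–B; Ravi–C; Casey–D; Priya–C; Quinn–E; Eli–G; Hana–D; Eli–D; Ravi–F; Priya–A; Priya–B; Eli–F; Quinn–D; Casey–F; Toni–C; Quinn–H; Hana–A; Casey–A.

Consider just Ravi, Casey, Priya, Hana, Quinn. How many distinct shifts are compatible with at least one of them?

The union of neighbours of {Ravi, Casey, Priya, Hana, Quinn} is {A, B, C, D, E, F, G, H}, which has 8 elements.
Since |N(S)| = 8 ≥ |S| = 5, Hall's condition holds for this subset.

8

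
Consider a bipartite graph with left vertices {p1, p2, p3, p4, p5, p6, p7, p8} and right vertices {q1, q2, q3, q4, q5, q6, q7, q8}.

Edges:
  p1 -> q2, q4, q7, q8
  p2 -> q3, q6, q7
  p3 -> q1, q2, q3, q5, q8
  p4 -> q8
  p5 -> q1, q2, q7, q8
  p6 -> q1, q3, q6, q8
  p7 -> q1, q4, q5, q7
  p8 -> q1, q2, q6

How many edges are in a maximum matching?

8

One maximum matching: p1→q4, p2→q7, p3→q1, p4→q8, p5→q2, p6→q3, p7→q5, p8→q6.
This saturates every left vertex, so 8 is the maximum.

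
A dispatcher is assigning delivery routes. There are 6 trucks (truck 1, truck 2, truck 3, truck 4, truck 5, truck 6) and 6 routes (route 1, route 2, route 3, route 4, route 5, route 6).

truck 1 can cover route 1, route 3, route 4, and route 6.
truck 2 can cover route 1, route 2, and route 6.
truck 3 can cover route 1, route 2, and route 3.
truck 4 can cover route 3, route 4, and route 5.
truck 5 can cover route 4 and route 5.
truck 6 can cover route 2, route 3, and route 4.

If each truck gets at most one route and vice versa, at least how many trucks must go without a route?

One maximum matching: truck 1-route 1, truck 2-route 6, truck 3-route 3, truck 4-route 4, truck 5-route 5, truck 6-route 2.
This saturates every truck, so 6 is the maximum.
That matches 6 of the 6, leaving 0 unmatched; no matching can do better.

0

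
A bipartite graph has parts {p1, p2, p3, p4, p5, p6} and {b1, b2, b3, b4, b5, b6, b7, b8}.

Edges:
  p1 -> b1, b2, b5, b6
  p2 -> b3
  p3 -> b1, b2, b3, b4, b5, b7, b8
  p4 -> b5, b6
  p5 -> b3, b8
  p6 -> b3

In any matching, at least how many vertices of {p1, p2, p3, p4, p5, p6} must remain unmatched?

For example, pair p1–b6, p2–b3, p3–b7, p4–b5, p5–b8.
The set {p2, p6} has only 1 neighbour ({b3}), so by Hall's theorem at most 5 of the 6 left vertices can be matched.
That matches 5 of the 6, leaving 1 unmatched; no matching can do better.

1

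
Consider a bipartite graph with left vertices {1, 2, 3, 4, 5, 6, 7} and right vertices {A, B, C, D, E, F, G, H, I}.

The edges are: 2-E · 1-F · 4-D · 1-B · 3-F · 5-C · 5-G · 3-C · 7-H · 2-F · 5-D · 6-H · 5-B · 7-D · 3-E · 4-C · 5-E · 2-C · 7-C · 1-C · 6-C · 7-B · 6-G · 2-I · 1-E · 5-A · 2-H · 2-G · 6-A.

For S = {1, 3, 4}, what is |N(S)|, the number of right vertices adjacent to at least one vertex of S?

5

The union of neighbours of {1, 3, 4} is {B, C, D, E, F}, which has 5 elements.
Since |N(S)| = 5 ≥ |S| = 3, Hall's condition holds for this subset.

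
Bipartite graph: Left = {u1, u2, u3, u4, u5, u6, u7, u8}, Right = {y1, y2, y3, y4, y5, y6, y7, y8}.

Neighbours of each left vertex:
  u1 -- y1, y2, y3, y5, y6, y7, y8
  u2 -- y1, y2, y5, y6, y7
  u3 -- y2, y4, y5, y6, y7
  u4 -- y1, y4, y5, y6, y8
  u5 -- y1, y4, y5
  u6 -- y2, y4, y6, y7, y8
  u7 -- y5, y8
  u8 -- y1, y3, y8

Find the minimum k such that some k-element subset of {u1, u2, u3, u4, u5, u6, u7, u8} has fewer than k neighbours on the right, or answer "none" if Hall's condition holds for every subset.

A matching saturating every left vertex exists, for instance u1→y6, u2→y7, u3→y2, u4→y5, u5→y1, u6→y4, u7→y8, u8→y3.
By Hall's marriage theorem, this means |N(S)| ≥ |S| for every subset S, so no violating subset exists.

none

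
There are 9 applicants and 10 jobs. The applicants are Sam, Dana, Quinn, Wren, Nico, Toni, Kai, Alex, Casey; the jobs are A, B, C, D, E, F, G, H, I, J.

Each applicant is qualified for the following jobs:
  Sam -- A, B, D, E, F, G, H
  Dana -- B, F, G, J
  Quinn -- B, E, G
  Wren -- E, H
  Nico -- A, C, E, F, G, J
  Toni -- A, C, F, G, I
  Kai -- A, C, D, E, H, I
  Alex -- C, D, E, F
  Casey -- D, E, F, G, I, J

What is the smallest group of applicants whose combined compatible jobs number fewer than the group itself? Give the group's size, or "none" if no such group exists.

none

A matching saturating every applicant exists, for instance Sam→E, Dana→F, Quinn→B, Wren→H, Nico→G, Toni→A, Kai→D, Alex→C, Casey→J.
By Hall's marriage theorem, this means |N(S)| ≥ |S| for every subset S, so no violating subset exists.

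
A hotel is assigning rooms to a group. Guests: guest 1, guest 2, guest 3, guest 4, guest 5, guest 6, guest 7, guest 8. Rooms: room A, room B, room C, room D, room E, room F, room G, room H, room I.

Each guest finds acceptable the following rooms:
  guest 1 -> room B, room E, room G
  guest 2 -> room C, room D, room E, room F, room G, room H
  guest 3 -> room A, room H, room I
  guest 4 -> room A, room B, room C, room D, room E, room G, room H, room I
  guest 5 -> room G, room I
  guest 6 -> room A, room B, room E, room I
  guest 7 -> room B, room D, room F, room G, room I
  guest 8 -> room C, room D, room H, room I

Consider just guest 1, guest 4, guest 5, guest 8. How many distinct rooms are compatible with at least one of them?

8

The union of neighbours of {guest 1, guest 4, guest 5, guest 8} is {room A, room B, room C, room D, room E, room G, room H, room I}, which has 8 elements.
Since |N(S)| = 8 ≥ |S| = 4, Hall's condition holds for this subset.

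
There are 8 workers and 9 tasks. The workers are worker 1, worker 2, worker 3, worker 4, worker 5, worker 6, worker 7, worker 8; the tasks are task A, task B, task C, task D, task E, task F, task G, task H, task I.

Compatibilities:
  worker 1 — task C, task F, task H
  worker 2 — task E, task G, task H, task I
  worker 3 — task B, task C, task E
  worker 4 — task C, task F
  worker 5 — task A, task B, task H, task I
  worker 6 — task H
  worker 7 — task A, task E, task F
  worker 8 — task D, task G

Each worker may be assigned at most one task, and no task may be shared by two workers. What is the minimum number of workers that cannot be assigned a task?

One maximum matching: worker 1→task F, worker 2→task G, worker 3→task B, worker 4→task C, worker 5→task A, worker 6→task H, worker 7→task E, worker 8→task D.
This saturates every worker, so 8 is the maximum.
That matches 8 of the 8, leaving 0 unmatched; no matching can do better.

0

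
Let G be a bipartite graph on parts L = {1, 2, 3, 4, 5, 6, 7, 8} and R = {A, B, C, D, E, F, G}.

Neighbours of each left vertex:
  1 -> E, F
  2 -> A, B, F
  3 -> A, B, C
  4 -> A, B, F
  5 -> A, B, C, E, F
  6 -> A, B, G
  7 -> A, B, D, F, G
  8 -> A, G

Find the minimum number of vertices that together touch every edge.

7

{7, A, B, C, E, F, G} is a vertex cover of size 7: every edge has an endpoint in this set.
No smaller cover exists because 1–E, 2–F, 3–C, 4–B, 5–A, 6–G, 7–D is a matching of size 7, and a cover must include an endpoint of each of these disjoint edges (König's theorem).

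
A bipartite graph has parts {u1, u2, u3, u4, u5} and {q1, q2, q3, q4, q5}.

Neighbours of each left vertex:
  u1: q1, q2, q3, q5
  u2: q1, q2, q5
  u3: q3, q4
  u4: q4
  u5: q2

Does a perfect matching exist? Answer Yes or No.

A valid assignment of size 5: u1–q1, u2–q5, u3–q3, u4–q4, u5–q2.
All 5 left vertices are covered.

Yes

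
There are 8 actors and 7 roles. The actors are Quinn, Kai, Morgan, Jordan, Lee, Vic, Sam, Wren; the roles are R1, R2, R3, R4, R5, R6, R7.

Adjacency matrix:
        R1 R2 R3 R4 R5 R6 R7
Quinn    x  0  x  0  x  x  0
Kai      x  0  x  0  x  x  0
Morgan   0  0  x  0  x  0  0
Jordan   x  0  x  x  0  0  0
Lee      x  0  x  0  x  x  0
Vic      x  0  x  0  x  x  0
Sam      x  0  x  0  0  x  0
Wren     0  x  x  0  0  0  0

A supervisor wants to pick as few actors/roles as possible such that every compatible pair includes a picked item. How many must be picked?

{Jordan, Wren, R1, R3, R5, R6} is a vertex cover of size 6: every edge has an endpoint in this set.
No smaller cover exists because Quinn–R6, Kai–R1, Morgan–R3, Jordan–R4, Lee–R5, Wren–R2 is a matching of size 6, and a cover must include an endpoint of each of these disjoint edges (König's theorem).

6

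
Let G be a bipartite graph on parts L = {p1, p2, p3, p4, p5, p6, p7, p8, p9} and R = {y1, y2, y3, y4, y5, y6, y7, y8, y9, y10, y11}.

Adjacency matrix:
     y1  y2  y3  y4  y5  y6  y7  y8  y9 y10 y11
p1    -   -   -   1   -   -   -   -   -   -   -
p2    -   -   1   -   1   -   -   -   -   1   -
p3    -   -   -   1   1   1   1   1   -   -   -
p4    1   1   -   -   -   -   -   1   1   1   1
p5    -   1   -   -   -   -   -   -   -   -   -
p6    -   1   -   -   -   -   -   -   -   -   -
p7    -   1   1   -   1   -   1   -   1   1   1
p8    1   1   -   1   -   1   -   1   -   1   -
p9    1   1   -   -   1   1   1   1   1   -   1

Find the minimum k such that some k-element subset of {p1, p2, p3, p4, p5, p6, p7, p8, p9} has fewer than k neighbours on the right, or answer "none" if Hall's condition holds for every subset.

2

Take S = {p5, p6}. Its neighbourhood is {y2}, so |N(S)| = 1 < |S| = 2.
No single vertex violates Hall's condition since each has at least one neighbour, so 2 is the minimum.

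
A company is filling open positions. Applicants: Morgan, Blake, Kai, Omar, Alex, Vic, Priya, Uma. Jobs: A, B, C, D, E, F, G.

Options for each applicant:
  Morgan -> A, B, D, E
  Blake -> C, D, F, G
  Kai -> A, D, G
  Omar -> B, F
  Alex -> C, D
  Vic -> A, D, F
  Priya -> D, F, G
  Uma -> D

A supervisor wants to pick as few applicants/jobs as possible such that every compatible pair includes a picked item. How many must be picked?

A maximum matching has 7 edges (e.g. Morgan–E, Blake–G, Kai–A, Omar–B, Alex–C, Vic–D, Priya–F).
By König's theorem the minimum vertex cover has the same size. One such cover is {Morgan, Omar, A, C, D, F, G}.

7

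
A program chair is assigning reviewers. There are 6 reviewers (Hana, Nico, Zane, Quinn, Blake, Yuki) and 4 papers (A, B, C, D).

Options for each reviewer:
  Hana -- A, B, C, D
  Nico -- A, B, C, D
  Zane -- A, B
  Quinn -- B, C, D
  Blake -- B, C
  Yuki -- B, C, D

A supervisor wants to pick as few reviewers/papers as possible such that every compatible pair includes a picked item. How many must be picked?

4

A maximum matching has 4 edges (e.g. Hana–D, Nico–C, Zane–A, Quinn–B).
By König's theorem the minimum vertex cover has the same size. One such cover is {A, B, C, D}.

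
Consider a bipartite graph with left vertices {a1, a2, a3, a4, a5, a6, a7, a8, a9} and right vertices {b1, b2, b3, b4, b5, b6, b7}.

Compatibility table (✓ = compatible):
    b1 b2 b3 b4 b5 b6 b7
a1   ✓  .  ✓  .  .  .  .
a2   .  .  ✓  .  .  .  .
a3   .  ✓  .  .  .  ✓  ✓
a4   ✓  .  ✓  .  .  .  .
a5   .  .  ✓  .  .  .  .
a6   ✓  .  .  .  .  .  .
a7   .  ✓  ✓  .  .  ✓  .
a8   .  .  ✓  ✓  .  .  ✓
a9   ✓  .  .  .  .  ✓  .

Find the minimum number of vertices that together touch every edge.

The 6 edges a1–b1, a2–b3, a3–b7, a7–b2, a8–b4, a9–b6 form a matching, so any vertex cover needs at least 6 vertices (one per matched edge).
Conversely {a3, a7, a8, a9, b1, b3} meets every edge and has exactly 6 vertices, so 6 is optimal.

6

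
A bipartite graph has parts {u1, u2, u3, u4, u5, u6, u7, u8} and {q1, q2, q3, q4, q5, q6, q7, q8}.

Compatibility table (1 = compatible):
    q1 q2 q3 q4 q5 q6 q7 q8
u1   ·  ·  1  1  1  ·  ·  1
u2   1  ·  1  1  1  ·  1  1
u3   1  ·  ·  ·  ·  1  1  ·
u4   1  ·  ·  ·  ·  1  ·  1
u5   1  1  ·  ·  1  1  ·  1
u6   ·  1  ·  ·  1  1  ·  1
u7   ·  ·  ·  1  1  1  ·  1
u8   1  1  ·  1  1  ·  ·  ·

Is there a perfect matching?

Yes

For example, pair u1-q4, u2-q3, u3-q7, u4-q1, u5-q5, u6-q8, u7-q6, u8-q2.
All 8 left vertices are covered.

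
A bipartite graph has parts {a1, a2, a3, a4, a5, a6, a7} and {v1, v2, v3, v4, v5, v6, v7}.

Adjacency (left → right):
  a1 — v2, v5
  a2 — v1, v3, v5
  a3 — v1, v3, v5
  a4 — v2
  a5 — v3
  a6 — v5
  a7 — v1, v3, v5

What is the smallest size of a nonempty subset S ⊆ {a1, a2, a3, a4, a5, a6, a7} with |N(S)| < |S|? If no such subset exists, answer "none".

Take S = {a1, a4, a6}. Its neighbourhood is {v2, v5}, so |N(S)| = 2 < |S| = 3.
Every subset of size less than 3 has at least as many neighbours as members, so 3 is the minimum.

3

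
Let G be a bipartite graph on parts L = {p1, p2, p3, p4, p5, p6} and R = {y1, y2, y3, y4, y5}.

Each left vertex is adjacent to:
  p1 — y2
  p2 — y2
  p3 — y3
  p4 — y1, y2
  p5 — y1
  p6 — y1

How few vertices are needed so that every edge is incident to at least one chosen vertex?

The 3 edges p1–y2, p3–y3, p4–y1 form a matching, so any vertex cover needs at least 3 vertices (one per matched edge).
Conversely {p3, y1, y2} meets every edge and has exactly 3 vertices, so 3 is optimal.

3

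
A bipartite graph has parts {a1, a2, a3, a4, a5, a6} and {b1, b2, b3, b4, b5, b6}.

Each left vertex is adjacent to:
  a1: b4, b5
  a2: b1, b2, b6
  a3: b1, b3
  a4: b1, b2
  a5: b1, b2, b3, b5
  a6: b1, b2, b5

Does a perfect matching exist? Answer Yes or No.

Yes

A valid assignment of size 6: a1→b4, a2→b6, a3→b1, a4→b2, a5→b3, a6→b5.
Every left vertex is matched, so this is a perfect matching.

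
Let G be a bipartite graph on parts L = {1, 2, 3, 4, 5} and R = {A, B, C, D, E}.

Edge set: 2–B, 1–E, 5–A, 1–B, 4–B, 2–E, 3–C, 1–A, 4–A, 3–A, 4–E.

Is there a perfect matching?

The set {1, 2, 4, 5} has only 3 neighbours ({A, B, E}), so by Hall's theorem at most 4 of the 5 left vertices can be matched.
Hence no matching covers every left vertex.

No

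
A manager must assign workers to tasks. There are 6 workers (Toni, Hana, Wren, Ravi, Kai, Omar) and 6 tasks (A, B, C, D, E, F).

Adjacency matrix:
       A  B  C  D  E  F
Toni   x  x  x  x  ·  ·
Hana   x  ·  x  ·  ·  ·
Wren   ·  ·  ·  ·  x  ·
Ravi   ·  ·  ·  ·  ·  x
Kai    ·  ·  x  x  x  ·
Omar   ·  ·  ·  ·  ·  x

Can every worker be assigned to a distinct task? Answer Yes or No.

No

The set {Ravi, Omar} has only 1 neighbour ({F}), so by Hall's theorem at most 5 of the 6 workers can be matched.
Hence no matching covers every worker.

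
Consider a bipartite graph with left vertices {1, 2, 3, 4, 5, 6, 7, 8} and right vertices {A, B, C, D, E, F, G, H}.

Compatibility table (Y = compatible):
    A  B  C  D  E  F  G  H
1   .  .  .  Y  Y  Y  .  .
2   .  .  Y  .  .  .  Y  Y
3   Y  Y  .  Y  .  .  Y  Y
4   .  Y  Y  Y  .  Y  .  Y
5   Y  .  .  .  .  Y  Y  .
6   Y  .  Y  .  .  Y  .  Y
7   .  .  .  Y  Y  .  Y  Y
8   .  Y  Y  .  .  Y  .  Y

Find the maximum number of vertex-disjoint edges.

One maximum matching: 1→D, 2→C, 3→A, 4→H, 5→G, 6→F, 7→E, 8→B.
All 8 left vertices are matched, so no larger matching exists.

8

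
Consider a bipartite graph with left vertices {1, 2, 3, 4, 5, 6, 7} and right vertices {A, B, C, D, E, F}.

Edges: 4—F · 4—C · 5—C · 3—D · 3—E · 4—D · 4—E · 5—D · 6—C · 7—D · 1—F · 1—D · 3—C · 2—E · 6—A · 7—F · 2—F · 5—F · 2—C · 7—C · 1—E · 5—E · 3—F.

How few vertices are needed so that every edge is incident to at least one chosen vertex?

5

A maximum matching has 5 edges (e.g. 1–D, 2–F, 3–C, 4–E, 6–A).
By König's theorem the minimum vertex cover has the same size. One such cover is {6, C, D, E, F}.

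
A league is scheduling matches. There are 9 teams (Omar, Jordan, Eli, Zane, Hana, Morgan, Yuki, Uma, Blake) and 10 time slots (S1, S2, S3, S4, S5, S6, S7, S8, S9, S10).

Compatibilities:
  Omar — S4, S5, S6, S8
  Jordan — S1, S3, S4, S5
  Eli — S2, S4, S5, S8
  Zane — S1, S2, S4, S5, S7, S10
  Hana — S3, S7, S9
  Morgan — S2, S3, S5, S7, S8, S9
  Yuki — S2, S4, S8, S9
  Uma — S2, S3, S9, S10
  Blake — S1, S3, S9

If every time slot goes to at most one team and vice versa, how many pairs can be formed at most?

9

A valid assignment of size 9: Omar–S6, Jordan–S1, Eli–S8, Zane–S2, Hana–S7, Morgan–S3, Yuki–S4, Uma–S10, Blake–S9.
All 9 teams are matched, so no larger matching exists.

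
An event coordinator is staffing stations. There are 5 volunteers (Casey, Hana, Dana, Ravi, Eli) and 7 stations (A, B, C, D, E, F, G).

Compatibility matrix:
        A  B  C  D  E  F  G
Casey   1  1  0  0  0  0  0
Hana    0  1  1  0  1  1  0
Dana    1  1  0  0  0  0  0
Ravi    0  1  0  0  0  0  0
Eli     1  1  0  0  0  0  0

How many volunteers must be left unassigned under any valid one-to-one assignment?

A valid assignment of size 3: Casey–A, Hana–E, Dana–B.
The set {Casey, Dana, Ravi, Eli} has only 2 neighbours ({A, B}), so by Hall's theorem at most 3 of the 5 volunteers can be matched.
That matches 3 of the 5, leaving 2 unmatched; no matching can do better.

2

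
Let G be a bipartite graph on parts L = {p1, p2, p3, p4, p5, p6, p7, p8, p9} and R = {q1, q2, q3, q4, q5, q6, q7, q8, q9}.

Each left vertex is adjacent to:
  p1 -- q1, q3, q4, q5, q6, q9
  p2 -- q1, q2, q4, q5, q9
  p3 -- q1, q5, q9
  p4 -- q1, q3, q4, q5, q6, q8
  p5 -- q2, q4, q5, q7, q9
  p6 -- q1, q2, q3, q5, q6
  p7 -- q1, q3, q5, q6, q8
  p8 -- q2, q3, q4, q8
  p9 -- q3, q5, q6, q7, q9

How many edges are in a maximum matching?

9

For example, pair p1→q3, p2→q2, p3→q5, p4→q4, p5→q7, p6→q1, p7→q6, p8→q8, p9→q9.
This saturates every left vertex, so 9 is the maximum.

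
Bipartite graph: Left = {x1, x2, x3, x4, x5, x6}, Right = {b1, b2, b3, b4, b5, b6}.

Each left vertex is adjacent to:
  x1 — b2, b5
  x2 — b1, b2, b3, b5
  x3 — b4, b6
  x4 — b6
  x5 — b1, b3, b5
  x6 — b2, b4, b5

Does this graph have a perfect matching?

For example, pair x1→b2, x2→b3, x3→b4, x4→b6, x5→b1, x6→b5.
Every left vertex is matched, so this is a perfect matching.

Yes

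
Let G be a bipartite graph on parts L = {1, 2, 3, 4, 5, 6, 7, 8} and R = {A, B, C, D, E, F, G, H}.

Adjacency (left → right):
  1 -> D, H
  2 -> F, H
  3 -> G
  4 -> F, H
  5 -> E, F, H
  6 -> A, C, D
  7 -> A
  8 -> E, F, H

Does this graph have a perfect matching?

No

The set {2, 4, 5, 8} has only 3 neighbours ({E, F, H}), so by Hall's theorem at most 7 of the 8 left vertices can be matched.
Hence no matching covers every left vertex.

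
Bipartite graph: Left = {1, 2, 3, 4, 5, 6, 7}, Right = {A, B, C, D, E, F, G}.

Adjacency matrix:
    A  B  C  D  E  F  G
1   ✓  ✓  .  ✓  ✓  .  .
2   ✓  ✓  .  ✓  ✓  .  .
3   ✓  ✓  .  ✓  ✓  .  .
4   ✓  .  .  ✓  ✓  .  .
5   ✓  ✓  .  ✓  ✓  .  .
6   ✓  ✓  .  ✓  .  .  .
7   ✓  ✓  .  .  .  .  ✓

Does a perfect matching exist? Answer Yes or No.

The set {1, 2, 3, 4, 5, 6} has only 4 neighbours ({A, B, D, E}), so by Hall's theorem at most 5 of the 7 left vertices can be matched.
Hence no matching covers every left vertex.

No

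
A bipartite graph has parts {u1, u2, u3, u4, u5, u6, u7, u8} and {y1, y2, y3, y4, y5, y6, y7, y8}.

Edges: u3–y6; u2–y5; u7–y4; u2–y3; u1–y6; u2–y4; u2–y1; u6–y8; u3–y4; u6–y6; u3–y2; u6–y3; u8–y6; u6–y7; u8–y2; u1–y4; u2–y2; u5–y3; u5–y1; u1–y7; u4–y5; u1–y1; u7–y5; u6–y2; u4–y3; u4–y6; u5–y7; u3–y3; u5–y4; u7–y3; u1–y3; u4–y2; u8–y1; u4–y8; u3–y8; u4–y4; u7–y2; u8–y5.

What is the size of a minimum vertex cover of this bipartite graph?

8

{u1, u2, u3, u4, u5, u6, u7, u8} is a vertex cover of size 8: every edge has an endpoint in this set.
No smaller cover exists because u1–y7, u2–y5, u3–y4, u4–y6, u5–y3, u6–y8, u7–y2, u8–y1 is a matching of size 8, and a cover must include an endpoint of each of these disjoint edges (König's theorem).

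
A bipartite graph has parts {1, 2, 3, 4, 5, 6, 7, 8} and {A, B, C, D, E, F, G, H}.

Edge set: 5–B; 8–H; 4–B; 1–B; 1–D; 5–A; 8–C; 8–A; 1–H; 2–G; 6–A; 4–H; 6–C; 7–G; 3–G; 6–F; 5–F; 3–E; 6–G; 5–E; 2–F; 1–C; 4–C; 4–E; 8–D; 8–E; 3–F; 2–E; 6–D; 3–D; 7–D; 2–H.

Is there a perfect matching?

A valid assignment of size 8: 1-C, 2-H, 3-E, 4-B, 5-F, 6-G, 7-D, 8-A.
Every left vertex is matched, so this is a perfect matching.

Yes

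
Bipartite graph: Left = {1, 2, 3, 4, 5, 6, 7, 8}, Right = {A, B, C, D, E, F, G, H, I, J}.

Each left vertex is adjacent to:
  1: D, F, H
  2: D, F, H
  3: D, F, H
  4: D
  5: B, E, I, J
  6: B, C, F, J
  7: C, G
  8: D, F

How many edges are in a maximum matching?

One maximum matching: 1–H, 2–D, 3–F, 5–E, 6–B, 7–C.
The set {1, 2, 3, 4, 8} has only 3 neighbours ({D, F, H}), so by Hall's theorem at most 6 of the 8 left vertices can be matched.

6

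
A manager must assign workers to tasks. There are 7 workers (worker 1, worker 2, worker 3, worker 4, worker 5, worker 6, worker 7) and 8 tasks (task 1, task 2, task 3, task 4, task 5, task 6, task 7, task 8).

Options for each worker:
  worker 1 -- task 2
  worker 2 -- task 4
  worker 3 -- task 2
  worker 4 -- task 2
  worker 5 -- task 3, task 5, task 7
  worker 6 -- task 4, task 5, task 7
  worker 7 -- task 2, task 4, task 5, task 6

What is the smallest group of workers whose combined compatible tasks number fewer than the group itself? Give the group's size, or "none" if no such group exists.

2

Take S = {worker 1, worker 3}. Its neighbourhood is {task 2}, so |N(S)| = 1 < |S| = 2.
No single vertex violates Hall's condition since each has at least one neighbour, so 2 is the minimum.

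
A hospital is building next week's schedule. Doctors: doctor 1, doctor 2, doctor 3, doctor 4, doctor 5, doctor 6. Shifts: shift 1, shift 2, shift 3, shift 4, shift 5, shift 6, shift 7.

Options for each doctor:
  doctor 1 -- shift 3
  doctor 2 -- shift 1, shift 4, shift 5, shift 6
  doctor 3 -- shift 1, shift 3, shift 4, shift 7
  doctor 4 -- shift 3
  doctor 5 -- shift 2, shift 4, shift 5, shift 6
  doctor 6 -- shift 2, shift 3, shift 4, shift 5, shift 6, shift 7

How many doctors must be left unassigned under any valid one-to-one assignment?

A valid assignment of size 5: doctor 1-shift 3, doctor 2-shift 6, doctor 3-shift 1, doctor 5-shift 4, doctor 6-shift 5.
The set {doctor 1, doctor 4} has only 1 neighbour ({shift 3}), so by Hall's theorem at most 5 of the 6 doctors can be matched.
That matches 5 of the 6, leaving 1 unmatched; no matching can do better.

1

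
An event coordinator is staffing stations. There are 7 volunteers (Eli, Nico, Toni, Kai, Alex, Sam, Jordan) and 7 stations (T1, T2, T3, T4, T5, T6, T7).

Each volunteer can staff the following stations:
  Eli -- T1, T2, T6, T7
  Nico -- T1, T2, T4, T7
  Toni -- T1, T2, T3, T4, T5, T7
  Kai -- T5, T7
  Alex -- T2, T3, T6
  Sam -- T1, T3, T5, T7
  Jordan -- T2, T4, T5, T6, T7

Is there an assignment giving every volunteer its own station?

A valid assignment of size 7: Eli–T6, Nico–T2, Toni–T4, Kai–T5, Alex–T3, Sam–T1, Jordan–T7.
All 7 volunteers are covered.

Yes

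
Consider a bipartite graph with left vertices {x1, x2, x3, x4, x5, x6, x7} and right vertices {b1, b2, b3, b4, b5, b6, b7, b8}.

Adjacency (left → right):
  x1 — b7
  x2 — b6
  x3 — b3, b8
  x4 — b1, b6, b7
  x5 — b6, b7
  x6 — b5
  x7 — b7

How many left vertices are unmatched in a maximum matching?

2

One maximum matching: x1–b7, x2–b6, x3–b3, x4–b1, x6–b5.
The set {x1, x2, x5, x7} has only 2 neighbours ({b6, b7}), so by Hall's theorem at most 5 of the 7 left vertices can be matched.
That matches 5 of the 7, leaving 2 unmatched; no matching can do better.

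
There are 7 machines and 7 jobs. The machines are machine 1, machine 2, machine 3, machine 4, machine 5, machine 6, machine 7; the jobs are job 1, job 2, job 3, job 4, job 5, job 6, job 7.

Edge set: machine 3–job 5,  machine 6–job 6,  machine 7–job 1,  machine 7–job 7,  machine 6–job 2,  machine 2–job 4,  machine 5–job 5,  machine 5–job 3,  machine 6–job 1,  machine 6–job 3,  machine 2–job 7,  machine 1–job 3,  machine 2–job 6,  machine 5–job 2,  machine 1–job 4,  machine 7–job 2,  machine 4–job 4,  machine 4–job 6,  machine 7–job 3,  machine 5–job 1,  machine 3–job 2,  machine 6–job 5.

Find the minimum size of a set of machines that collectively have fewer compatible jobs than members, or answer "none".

A matching saturating every machine exists, for instance machine 1→job 4, machine 2→job 7, machine 3→job 5, machine 4→job 6, machine 5→job 3, machine 6→job 1, machine 7→job 2.
By Hall's marriage theorem, this means |N(S)| ≥ |S| for every subset S, so no violating subset exists.

none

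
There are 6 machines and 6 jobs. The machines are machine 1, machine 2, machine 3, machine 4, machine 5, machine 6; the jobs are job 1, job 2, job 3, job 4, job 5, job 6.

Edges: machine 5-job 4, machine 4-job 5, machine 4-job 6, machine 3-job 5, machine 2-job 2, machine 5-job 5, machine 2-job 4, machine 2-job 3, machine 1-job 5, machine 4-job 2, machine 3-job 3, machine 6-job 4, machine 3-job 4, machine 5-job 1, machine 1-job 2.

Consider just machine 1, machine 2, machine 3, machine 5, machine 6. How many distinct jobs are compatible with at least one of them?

The union of neighbours of {machine 1, machine 2, machine 3, machine 5, machine 6} is {job 1, job 2, job 3, job 4, job 5}, which has 5 elements.
Since |N(S)| = 5 ≥ |S| = 5, Hall's condition holds for this subset.

5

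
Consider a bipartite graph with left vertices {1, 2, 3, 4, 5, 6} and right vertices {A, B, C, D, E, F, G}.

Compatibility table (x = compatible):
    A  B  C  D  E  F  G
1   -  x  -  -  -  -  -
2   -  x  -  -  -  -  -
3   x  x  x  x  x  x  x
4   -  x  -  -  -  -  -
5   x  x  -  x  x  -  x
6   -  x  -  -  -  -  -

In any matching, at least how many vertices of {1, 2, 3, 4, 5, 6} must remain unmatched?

For example, pair 1-B, 3-A, 5-G.
The set {1, 2, 4, 6} has only 1 neighbour ({B}), so by Hall's theorem at most 3 of the 6 left vertices can be matched.
That matches 3 of the 6, leaving 3 unmatched; no matching can do better.

3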